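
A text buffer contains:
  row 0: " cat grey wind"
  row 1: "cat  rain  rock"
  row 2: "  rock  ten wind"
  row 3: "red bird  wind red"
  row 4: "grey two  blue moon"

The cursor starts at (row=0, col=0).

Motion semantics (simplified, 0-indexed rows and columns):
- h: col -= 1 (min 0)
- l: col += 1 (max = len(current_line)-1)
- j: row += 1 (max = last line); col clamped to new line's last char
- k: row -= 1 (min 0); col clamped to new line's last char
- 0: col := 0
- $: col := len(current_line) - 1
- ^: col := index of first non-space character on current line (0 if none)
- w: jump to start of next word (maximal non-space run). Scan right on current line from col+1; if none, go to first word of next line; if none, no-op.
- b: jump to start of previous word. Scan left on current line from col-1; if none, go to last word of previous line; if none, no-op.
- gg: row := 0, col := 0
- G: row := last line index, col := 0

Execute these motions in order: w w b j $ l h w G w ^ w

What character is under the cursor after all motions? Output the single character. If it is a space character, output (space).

Answer: t

Derivation:
After 1 (w): row=0 col=1 char='c'
After 2 (w): row=0 col=5 char='g'
After 3 (b): row=0 col=1 char='c'
After 4 (j): row=1 col=1 char='a'
After 5 ($): row=1 col=14 char='k'
After 6 (l): row=1 col=14 char='k'
After 7 (h): row=1 col=13 char='c'
After 8 (w): row=2 col=2 char='r'
After 9 (G): row=4 col=0 char='g'
After 10 (w): row=4 col=5 char='t'
After 11 (^): row=4 col=0 char='g'
After 12 (w): row=4 col=5 char='t'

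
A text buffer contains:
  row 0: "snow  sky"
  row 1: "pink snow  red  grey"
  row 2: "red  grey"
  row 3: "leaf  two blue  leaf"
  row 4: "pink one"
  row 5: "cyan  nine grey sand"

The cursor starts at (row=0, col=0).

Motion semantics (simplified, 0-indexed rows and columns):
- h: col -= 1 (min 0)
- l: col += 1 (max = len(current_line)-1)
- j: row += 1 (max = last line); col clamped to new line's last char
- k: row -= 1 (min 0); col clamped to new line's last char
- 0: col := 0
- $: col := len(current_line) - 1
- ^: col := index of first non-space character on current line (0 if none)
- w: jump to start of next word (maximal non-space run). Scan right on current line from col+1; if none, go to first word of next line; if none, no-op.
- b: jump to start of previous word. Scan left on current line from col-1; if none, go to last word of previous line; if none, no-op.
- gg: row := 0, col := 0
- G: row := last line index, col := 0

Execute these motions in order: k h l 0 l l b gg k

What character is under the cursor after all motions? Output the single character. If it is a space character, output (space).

Answer: s

Derivation:
After 1 (k): row=0 col=0 char='s'
After 2 (h): row=0 col=0 char='s'
After 3 (l): row=0 col=1 char='n'
After 4 (0): row=0 col=0 char='s'
After 5 (l): row=0 col=1 char='n'
After 6 (l): row=0 col=2 char='o'
After 7 (b): row=0 col=0 char='s'
After 8 (gg): row=0 col=0 char='s'
After 9 (k): row=0 col=0 char='s'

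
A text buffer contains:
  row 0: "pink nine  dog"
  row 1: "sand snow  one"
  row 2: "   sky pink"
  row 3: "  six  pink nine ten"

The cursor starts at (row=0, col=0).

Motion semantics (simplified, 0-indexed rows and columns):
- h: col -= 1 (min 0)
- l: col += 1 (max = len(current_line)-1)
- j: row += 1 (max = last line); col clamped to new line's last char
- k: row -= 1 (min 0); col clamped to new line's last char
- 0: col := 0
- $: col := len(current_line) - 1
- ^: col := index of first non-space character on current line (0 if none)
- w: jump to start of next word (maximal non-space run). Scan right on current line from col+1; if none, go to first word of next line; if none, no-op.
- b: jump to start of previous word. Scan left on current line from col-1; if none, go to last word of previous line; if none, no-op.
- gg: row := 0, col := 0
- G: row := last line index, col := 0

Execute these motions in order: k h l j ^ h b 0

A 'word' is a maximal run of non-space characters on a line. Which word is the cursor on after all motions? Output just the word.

Answer: pink

Derivation:
After 1 (k): row=0 col=0 char='p'
After 2 (h): row=0 col=0 char='p'
After 3 (l): row=0 col=1 char='i'
After 4 (j): row=1 col=1 char='a'
After 5 (^): row=1 col=0 char='s'
After 6 (h): row=1 col=0 char='s'
After 7 (b): row=0 col=11 char='d'
After 8 (0): row=0 col=0 char='p'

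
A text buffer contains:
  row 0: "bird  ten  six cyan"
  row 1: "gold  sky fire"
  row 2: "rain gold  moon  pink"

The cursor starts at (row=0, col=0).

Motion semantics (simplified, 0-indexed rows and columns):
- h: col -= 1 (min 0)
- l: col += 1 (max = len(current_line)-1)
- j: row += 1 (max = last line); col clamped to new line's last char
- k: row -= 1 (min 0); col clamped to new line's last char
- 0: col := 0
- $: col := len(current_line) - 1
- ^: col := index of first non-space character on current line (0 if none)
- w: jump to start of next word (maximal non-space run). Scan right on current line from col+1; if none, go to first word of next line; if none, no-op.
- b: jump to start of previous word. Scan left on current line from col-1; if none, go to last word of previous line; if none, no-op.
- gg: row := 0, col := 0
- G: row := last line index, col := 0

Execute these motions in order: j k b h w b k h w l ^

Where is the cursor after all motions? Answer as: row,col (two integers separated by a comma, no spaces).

After 1 (j): row=1 col=0 char='g'
After 2 (k): row=0 col=0 char='b'
After 3 (b): row=0 col=0 char='b'
After 4 (h): row=0 col=0 char='b'
After 5 (w): row=0 col=6 char='t'
After 6 (b): row=0 col=0 char='b'
After 7 (k): row=0 col=0 char='b'
After 8 (h): row=0 col=0 char='b'
After 9 (w): row=0 col=6 char='t'
After 10 (l): row=0 col=7 char='e'
After 11 (^): row=0 col=0 char='b'

Answer: 0,0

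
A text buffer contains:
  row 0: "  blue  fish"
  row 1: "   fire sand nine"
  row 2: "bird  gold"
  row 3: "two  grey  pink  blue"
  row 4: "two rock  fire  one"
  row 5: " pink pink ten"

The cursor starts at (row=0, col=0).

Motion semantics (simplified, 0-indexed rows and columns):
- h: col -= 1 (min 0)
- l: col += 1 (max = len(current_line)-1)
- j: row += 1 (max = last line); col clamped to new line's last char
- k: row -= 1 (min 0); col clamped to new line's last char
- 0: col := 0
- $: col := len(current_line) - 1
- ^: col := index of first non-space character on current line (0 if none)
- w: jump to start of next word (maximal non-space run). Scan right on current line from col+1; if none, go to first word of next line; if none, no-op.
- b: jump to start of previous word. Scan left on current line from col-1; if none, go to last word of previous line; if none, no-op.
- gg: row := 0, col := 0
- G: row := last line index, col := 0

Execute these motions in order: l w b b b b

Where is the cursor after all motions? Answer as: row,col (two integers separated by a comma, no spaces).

Answer: 0,2

Derivation:
After 1 (l): row=0 col=1 char='_'
After 2 (w): row=0 col=2 char='b'
After 3 (b): row=0 col=2 char='b'
After 4 (b): row=0 col=2 char='b'
After 5 (b): row=0 col=2 char='b'
After 6 (b): row=0 col=2 char='b'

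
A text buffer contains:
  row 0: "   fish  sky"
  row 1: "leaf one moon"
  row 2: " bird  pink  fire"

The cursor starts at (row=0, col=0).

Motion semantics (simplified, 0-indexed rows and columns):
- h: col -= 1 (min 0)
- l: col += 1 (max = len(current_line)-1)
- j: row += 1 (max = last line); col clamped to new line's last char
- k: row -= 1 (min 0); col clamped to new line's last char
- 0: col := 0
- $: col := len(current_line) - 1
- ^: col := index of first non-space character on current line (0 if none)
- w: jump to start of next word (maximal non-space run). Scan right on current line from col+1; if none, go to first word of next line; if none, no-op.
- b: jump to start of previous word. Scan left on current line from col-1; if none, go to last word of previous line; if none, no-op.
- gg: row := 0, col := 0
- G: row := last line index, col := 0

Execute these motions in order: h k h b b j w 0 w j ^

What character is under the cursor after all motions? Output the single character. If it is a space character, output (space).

Answer: b

Derivation:
After 1 (h): row=0 col=0 char='_'
After 2 (k): row=0 col=0 char='_'
After 3 (h): row=0 col=0 char='_'
After 4 (b): row=0 col=0 char='_'
After 5 (b): row=0 col=0 char='_'
After 6 (j): row=1 col=0 char='l'
After 7 (w): row=1 col=5 char='o'
After 8 (0): row=1 col=0 char='l'
After 9 (w): row=1 col=5 char='o'
After 10 (j): row=2 col=5 char='_'
After 11 (^): row=2 col=1 char='b'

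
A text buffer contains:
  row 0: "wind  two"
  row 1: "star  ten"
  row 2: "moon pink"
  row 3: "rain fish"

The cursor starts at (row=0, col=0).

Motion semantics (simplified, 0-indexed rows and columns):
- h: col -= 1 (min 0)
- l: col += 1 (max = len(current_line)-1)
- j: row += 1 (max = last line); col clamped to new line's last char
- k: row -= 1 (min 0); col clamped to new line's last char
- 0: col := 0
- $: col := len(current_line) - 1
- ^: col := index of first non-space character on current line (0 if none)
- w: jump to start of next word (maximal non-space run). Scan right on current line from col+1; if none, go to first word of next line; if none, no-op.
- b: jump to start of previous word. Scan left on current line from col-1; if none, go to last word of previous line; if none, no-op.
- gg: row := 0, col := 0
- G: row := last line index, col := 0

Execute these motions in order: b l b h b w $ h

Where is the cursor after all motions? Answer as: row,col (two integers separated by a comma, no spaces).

Answer: 0,7

Derivation:
After 1 (b): row=0 col=0 char='w'
After 2 (l): row=0 col=1 char='i'
After 3 (b): row=0 col=0 char='w'
After 4 (h): row=0 col=0 char='w'
After 5 (b): row=0 col=0 char='w'
After 6 (w): row=0 col=6 char='t'
After 7 ($): row=0 col=8 char='o'
After 8 (h): row=0 col=7 char='w'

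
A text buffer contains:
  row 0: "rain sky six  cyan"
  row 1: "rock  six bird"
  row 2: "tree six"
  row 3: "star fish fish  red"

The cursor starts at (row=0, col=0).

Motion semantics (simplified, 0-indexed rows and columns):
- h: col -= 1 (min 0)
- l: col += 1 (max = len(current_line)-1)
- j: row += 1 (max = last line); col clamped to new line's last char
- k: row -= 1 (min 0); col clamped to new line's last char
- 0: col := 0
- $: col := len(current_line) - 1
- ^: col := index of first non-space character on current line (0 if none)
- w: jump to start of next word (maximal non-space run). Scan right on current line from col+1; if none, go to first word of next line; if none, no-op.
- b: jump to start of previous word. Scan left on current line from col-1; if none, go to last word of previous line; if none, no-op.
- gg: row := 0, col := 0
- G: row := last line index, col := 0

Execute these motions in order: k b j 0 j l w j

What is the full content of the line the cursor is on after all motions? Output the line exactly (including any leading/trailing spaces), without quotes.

Answer: star fish fish  red

Derivation:
After 1 (k): row=0 col=0 char='r'
After 2 (b): row=0 col=0 char='r'
After 3 (j): row=1 col=0 char='r'
After 4 (0): row=1 col=0 char='r'
After 5 (j): row=2 col=0 char='t'
After 6 (l): row=2 col=1 char='r'
After 7 (w): row=2 col=5 char='s'
After 8 (j): row=3 col=5 char='f'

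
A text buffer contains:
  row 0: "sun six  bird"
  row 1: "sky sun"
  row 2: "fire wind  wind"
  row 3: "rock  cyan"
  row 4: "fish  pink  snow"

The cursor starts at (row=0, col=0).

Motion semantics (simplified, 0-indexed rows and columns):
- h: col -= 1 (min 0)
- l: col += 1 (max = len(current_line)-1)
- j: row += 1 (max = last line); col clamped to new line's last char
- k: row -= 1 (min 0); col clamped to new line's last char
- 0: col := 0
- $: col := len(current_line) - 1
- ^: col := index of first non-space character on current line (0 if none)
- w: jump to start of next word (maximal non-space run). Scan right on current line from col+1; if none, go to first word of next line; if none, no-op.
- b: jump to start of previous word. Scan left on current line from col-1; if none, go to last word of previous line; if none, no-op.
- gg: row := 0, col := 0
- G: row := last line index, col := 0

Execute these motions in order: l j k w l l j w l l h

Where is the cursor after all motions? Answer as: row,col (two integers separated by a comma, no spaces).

After 1 (l): row=0 col=1 char='u'
After 2 (j): row=1 col=1 char='k'
After 3 (k): row=0 col=1 char='u'
After 4 (w): row=0 col=4 char='s'
After 5 (l): row=0 col=5 char='i'
After 6 (l): row=0 col=6 char='x'
After 7 (j): row=1 col=6 char='n'
After 8 (w): row=2 col=0 char='f'
After 9 (l): row=2 col=1 char='i'
After 10 (l): row=2 col=2 char='r'
After 11 (h): row=2 col=1 char='i'

Answer: 2,1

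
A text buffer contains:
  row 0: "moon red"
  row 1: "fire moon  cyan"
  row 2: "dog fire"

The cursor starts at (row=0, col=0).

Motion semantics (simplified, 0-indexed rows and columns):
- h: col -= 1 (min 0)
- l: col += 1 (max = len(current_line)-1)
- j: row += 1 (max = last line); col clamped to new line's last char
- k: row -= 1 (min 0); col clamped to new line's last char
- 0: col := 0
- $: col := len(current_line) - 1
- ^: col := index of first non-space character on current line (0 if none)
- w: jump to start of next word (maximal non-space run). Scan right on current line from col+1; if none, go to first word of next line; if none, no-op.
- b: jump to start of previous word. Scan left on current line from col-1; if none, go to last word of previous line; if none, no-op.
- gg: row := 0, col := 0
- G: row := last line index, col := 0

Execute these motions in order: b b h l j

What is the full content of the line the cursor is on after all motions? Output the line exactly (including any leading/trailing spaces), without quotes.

Answer: fire moon  cyan

Derivation:
After 1 (b): row=0 col=0 char='m'
After 2 (b): row=0 col=0 char='m'
After 3 (h): row=0 col=0 char='m'
After 4 (l): row=0 col=1 char='o'
After 5 (j): row=1 col=1 char='i'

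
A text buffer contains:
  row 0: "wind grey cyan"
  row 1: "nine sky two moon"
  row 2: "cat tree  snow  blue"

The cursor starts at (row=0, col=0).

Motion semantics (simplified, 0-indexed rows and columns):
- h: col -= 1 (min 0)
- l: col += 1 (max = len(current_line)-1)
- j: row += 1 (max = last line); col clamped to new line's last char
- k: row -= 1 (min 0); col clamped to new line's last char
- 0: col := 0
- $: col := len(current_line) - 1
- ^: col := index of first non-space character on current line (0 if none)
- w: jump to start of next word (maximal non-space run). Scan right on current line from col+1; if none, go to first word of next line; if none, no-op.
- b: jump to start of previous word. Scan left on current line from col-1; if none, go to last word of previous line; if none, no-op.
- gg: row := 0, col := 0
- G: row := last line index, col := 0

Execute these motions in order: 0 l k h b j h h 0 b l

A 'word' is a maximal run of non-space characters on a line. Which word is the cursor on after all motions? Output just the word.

After 1 (0): row=0 col=0 char='w'
After 2 (l): row=0 col=1 char='i'
After 3 (k): row=0 col=1 char='i'
After 4 (h): row=0 col=0 char='w'
After 5 (b): row=0 col=0 char='w'
After 6 (j): row=1 col=0 char='n'
After 7 (h): row=1 col=0 char='n'
After 8 (h): row=1 col=0 char='n'
After 9 (0): row=1 col=0 char='n'
After 10 (b): row=0 col=10 char='c'
After 11 (l): row=0 col=11 char='y'

Answer: cyan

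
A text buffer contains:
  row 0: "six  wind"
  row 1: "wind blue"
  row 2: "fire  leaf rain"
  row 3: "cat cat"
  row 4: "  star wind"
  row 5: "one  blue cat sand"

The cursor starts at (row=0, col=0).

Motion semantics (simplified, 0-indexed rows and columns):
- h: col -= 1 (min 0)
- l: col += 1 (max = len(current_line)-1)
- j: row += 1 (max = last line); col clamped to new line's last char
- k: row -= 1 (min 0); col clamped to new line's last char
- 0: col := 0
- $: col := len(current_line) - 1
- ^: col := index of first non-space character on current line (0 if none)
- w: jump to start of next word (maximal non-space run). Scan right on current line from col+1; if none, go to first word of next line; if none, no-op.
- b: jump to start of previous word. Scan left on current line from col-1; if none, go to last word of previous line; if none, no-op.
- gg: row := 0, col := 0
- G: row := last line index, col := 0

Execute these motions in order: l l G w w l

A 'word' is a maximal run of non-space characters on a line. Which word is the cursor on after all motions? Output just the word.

After 1 (l): row=0 col=1 char='i'
After 2 (l): row=0 col=2 char='x'
After 3 (G): row=5 col=0 char='o'
After 4 (w): row=5 col=5 char='b'
After 5 (w): row=5 col=10 char='c'
After 6 (l): row=5 col=11 char='a'

Answer: cat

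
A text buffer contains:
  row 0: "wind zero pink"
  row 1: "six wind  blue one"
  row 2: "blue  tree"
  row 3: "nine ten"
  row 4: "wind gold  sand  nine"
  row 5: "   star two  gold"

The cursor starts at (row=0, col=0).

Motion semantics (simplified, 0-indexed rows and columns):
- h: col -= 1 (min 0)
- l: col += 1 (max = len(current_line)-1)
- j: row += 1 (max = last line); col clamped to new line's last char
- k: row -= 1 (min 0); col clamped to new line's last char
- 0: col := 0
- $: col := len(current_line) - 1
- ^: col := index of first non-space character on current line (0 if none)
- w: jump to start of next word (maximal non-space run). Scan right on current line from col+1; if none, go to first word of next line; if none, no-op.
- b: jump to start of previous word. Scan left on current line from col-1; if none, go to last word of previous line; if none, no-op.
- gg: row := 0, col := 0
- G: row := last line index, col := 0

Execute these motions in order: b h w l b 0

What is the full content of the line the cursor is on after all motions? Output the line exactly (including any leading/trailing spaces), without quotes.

After 1 (b): row=0 col=0 char='w'
After 2 (h): row=0 col=0 char='w'
After 3 (w): row=0 col=5 char='z'
After 4 (l): row=0 col=6 char='e'
After 5 (b): row=0 col=5 char='z'
After 6 (0): row=0 col=0 char='w'

Answer: wind zero pink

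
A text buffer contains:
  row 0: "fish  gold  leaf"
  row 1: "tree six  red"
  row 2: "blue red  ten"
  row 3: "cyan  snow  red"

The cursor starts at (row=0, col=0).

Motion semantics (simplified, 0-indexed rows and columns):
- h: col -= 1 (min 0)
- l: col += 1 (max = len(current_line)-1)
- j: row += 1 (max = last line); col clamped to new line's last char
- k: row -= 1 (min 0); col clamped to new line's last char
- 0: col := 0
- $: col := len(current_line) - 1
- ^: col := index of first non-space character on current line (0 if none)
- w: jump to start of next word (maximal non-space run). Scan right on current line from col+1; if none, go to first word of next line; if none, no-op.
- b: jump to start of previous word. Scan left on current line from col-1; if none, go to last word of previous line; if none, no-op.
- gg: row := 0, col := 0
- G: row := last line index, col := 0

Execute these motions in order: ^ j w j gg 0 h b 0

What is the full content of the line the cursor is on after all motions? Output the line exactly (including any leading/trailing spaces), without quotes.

After 1 (^): row=0 col=0 char='f'
After 2 (j): row=1 col=0 char='t'
After 3 (w): row=1 col=5 char='s'
After 4 (j): row=2 col=5 char='r'
After 5 (gg): row=0 col=0 char='f'
After 6 (0): row=0 col=0 char='f'
After 7 (h): row=0 col=0 char='f'
After 8 (b): row=0 col=0 char='f'
After 9 (0): row=0 col=0 char='f'

Answer: fish  gold  leaf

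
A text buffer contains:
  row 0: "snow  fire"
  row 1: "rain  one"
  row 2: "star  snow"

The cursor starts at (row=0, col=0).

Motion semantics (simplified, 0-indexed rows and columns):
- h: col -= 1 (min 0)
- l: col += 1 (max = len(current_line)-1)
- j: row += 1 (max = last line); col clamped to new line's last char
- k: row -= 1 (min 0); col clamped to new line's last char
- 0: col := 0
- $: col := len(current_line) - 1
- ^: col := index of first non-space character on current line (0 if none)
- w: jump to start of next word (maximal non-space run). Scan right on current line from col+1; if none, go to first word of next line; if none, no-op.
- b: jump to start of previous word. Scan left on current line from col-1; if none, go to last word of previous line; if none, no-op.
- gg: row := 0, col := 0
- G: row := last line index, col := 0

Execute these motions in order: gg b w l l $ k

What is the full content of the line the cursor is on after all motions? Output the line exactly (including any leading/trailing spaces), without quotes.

After 1 (gg): row=0 col=0 char='s'
After 2 (b): row=0 col=0 char='s'
After 3 (w): row=0 col=6 char='f'
After 4 (l): row=0 col=7 char='i'
After 5 (l): row=0 col=8 char='r'
After 6 ($): row=0 col=9 char='e'
After 7 (k): row=0 col=9 char='e'

Answer: snow  fire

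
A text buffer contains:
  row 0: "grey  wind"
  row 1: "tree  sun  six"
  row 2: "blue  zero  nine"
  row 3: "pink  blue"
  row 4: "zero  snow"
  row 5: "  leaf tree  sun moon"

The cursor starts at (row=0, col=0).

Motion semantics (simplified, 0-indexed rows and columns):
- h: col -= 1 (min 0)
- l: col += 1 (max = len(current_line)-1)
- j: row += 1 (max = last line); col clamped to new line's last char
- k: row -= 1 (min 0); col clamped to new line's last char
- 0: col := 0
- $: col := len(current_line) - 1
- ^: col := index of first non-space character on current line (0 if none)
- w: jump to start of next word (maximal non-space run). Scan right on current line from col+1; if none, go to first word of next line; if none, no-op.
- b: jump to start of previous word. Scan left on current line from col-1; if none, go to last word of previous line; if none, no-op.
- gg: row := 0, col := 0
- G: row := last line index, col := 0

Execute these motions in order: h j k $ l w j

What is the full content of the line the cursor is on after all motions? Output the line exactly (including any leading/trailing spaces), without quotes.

Answer: blue  zero  nine

Derivation:
After 1 (h): row=0 col=0 char='g'
After 2 (j): row=1 col=0 char='t'
After 3 (k): row=0 col=0 char='g'
After 4 ($): row=0 col=9 char='d'
After 5 (l): row=0 col=9 char='d'
After 6 (w): row=1 col=0 char='t'
After 7 (j): row=2 col=0 char='b'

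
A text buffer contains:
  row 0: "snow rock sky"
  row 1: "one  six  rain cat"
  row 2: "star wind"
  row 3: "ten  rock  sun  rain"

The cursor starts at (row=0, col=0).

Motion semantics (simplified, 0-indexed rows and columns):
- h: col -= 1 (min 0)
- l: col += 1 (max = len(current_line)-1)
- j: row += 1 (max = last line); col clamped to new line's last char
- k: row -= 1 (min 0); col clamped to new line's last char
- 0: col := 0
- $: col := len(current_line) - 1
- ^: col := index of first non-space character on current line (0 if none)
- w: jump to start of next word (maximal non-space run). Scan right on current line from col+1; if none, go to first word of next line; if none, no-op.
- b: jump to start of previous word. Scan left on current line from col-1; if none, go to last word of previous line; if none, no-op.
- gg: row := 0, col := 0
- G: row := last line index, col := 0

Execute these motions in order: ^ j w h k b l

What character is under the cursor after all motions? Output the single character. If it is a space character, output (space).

Answer: n

Derivation:
After 1 (^): row=0 col=0 char='s'
After 2 (j): row=1 col=0 char='o'
After 3 (w): row=1 col=5 char='s'
After 4 (h): row=1 col=4 char='_'
After 5 (k): row=0 col=4 char='_'
After 6 (b): row=0 col=0 char='s'
After 7 (l): row=0 col=1 char='n'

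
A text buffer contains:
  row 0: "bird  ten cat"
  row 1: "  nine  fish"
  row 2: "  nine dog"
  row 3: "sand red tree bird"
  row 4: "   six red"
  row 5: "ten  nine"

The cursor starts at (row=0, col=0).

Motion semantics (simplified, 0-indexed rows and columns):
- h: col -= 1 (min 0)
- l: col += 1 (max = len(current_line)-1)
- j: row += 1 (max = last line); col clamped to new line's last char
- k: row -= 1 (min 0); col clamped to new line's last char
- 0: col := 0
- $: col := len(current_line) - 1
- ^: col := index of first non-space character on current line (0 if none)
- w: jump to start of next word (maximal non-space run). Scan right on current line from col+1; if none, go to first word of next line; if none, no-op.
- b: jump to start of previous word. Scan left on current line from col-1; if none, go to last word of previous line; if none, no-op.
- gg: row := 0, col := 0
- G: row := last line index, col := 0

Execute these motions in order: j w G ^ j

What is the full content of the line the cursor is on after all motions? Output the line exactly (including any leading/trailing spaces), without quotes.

After 1 (j): row=1 col=0 char='_'
After 2 (w): row=1 col=2 char='n'
After 3 (G): row=5 col=0 char='t'
After 4 (^): row=5 col=0 char='t'
After 5 (j): row=5 col=0 char='t'

Answer: ten  nine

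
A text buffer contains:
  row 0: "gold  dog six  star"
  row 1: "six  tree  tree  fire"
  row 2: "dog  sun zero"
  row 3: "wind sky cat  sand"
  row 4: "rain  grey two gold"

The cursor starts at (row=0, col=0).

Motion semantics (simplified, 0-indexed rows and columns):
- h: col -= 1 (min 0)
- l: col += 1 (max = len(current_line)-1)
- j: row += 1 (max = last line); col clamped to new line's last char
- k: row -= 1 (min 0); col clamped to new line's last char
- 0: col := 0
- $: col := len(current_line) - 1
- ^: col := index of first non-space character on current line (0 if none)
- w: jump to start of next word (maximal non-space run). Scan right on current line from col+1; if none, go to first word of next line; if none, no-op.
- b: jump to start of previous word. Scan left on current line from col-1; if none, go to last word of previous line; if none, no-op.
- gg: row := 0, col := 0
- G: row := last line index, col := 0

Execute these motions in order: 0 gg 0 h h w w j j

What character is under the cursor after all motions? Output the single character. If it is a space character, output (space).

After 1 (0): row=0 col=0 char='g'
After 2 (gg): row=0 col=0 char='g'
After 3 (0): row=0 col=0 char='g'
After 4 (h): row=0 col=0 char='g'
After 5 (h): row=0 col=0 char='g'
After 6 (w): row=0 col=6 char='d'
After 7 (w): row=0 col=10 char='s'
After 8 (j): row=1 col=10 char='_'
After 9 (j): row=2 col=10 char='e'

Answer: e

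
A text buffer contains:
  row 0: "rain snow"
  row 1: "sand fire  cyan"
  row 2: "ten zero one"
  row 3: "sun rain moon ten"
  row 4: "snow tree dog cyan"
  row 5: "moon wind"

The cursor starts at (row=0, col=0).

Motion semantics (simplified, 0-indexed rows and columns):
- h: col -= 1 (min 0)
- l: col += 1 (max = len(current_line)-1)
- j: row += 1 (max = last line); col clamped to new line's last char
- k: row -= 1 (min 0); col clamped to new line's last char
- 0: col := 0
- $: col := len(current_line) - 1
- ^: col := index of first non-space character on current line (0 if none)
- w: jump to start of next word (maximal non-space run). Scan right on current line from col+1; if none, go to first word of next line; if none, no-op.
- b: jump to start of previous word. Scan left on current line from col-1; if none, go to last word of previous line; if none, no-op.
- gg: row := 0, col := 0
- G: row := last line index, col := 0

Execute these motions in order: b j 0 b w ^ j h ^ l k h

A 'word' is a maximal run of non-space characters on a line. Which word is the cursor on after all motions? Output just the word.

Answer: sand

Derivation:
After 1 (b): row=0 col=0 char='r'
After 2 (j): row=1 col=0 char='s'
After 3 (0): row=1 col=0 char='s'
After 4 (b): row=0 col=5 char='s'
After 5 (w): row=1 col=0 char='s'
After 6 (^): row=1 col=0 char='s'
After 7 (j): row=2 col=0 char='t'
After 8 (h): row=2 col=0 char='t'
After 9 (^): row=2 col=0 char='t'
After 10 (l): row=2 col=1 char='e'
After 11 (k): row=1 col=1 char='a'
After 12 (h): row=1 col=0 char='s'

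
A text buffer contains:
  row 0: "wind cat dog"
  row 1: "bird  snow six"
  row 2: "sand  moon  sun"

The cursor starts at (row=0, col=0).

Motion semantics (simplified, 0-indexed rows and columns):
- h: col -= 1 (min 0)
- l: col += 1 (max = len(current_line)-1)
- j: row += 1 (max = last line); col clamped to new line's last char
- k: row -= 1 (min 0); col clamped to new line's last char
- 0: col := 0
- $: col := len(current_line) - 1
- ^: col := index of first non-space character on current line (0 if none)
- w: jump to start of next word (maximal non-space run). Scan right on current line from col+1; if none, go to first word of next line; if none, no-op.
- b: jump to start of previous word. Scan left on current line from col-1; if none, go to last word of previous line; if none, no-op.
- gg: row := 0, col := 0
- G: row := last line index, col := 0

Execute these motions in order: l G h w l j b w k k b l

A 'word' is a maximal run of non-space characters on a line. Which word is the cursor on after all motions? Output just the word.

Answer: dog

Derivation:
After 1 (l): row=0 col=1 char='i'
After 2 (G): row=2 col=0 char='s'
After 3 (h): row=2 col=0 char='s'
After 4 (w): row=2 col=6 char='m'
After 5 (l): row=2 col=7 char='o'
After 6 (j): row=2 col=7 char='o'
After 7 (b): row=2 col=6 char='m'
After 8 (w): row=2 col=12 char='s'
After 9 (k): row=1 col=12 char='i'
After 10 (k): row=0 col=11 char='g'
After 11 (b): row=0 col=9 char='d'
After 12 (l): row=0 col=10 char='o'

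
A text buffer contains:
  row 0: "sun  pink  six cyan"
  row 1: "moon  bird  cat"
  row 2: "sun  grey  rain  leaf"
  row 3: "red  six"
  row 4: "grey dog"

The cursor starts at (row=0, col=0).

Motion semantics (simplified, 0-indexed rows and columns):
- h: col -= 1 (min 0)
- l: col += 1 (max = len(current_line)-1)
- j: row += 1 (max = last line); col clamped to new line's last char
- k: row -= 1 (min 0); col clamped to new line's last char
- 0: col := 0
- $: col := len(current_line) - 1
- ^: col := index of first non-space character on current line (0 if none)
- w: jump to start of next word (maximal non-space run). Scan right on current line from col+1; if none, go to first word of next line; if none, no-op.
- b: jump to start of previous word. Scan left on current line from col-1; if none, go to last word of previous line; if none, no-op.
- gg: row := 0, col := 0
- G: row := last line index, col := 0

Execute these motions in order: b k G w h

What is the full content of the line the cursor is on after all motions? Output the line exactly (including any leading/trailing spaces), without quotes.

After 1 (b): row=0 col=0 char='s'
After 2 (k): row=0 col=0 char='s'
After 3 (G): row=4 col=0 char='g'
After 4 (w): row=4 col=5 char='d'
After 5 (h): row=4 col=4 char='_'

Answer: grey dog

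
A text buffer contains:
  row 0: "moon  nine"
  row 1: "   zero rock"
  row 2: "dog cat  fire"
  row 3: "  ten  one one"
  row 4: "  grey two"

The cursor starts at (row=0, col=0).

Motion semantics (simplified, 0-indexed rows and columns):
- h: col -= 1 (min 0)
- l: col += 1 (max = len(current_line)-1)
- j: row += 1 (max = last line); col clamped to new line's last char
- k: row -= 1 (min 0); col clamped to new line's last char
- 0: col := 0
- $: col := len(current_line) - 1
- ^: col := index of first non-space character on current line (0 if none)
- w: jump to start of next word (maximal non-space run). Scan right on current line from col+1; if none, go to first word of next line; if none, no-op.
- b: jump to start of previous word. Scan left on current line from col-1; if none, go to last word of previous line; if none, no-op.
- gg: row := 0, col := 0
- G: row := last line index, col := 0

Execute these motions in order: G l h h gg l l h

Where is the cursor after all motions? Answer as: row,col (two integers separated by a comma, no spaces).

After 1 (G): row=4 col=0 char='_'
After 2 (l): row=4 col=1 char='_'
After 3 (h): row=4 col=0 char='_'
After 4 (h): row=4 col=0 char='_'
After 5 (gg): row=0 col=0 char='m'
After 6 (l): row=0 col=1 char='o'
After 7 (l): row=0 col=2 char='o'
After 8 (h): row=0 col=1 char='o'

Answer: 0,1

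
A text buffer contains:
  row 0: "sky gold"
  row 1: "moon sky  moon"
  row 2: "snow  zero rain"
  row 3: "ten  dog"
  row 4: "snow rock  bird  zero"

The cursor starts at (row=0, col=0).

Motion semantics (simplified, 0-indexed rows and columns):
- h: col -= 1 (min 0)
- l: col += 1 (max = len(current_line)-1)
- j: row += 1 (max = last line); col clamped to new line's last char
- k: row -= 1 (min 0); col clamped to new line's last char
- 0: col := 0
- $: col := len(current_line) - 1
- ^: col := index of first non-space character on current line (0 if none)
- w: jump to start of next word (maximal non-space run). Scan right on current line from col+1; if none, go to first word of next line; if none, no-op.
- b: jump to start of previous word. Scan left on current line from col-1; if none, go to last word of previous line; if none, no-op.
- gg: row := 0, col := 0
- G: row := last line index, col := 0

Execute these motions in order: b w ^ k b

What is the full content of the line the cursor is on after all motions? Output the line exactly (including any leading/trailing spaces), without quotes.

Answer: sky gold

Derivation:
After 1 (b): row=0 col=0 char='s'
After 2 (w): row=0 col=4 char='g'
After 3 (^): row=0 col=0 char='s'
After 4 (k): row=0 col=0 char='s'
After 5 (b): row=0 col=0 char='s'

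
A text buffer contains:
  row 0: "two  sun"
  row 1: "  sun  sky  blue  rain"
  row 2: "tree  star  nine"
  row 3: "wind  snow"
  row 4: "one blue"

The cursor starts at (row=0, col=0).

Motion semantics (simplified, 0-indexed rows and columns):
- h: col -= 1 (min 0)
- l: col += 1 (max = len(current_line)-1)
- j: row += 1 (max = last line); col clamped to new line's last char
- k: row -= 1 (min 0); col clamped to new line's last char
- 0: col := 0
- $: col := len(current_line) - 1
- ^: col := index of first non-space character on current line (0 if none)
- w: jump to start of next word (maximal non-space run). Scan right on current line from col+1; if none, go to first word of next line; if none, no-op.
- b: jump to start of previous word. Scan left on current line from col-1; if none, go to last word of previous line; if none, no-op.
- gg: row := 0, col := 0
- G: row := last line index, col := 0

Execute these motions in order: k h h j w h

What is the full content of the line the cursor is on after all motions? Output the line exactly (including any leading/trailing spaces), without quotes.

After 1 (k): row=0 col=0 char='t'
After 2 (h): row=0 col=0 char='t'
After 3 (h): row=0 col=0 char='t'
After 4 (j): row=1 col=0 char='_'
After 5 (w): row=1 col=2 char='s'
After 6 (h): row=1 col=1 char='_'

Answer:   sun  sky  blue  rain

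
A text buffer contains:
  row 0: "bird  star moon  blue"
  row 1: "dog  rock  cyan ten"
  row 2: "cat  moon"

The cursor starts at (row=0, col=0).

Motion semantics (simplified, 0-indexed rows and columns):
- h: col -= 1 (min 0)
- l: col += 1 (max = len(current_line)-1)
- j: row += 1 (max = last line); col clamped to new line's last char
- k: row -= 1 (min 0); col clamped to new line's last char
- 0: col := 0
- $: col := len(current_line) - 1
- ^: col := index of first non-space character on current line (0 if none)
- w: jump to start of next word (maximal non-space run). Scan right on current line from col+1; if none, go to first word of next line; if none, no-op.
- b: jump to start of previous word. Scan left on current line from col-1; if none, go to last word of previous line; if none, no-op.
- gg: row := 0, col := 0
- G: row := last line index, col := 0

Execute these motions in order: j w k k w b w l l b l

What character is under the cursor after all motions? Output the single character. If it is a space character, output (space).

Answer: t

Derivation:
After 1 (j): row=1 col=0 char='d'
After 2 (w): row=1 col=5 char='r'
After 3 (k): row=0 col=5 char='_'
After 4 (k): row=0 col=5 char='_'
After 5 (w): row=0 col=6 char='s'
After 6 (b): row=0 col=0 char='b'
After 7 (w): row=0 col=6 char='s'
After 8 (l): row=0 col=7 char='t'
After 9 (l): row=0 col=8 char='a'
After 10 (b): row=0 col=6 char='s'
After 11 (l): row=0 col=7 char='t'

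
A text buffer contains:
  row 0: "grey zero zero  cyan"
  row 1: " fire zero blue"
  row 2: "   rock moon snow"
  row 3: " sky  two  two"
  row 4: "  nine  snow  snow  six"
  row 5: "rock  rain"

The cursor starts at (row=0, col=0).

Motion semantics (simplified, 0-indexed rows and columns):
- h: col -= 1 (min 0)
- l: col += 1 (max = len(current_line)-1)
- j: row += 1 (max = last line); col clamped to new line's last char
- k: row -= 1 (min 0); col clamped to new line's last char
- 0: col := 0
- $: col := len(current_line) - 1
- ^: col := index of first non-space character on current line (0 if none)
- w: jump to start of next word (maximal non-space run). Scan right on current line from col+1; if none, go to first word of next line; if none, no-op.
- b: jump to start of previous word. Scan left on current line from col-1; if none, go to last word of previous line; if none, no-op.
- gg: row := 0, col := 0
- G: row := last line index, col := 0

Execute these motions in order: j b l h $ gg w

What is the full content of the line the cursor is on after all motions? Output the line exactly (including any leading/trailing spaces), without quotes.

Answer: grey zero zero  cyan

Derivation:
After 1 (j): row=1 col=0 char='_'
After 2 (b): row=0 col=16 char='c'
After 3 (l): row=0 col=17 char='y'
After 4 (h): row=0 col=16 char='c'
After 5 ($): row=0 col=19 char='n'
After 6 (gg): row=0 col=0 char='g'
After 7 (w): row=0 col=5 char='z'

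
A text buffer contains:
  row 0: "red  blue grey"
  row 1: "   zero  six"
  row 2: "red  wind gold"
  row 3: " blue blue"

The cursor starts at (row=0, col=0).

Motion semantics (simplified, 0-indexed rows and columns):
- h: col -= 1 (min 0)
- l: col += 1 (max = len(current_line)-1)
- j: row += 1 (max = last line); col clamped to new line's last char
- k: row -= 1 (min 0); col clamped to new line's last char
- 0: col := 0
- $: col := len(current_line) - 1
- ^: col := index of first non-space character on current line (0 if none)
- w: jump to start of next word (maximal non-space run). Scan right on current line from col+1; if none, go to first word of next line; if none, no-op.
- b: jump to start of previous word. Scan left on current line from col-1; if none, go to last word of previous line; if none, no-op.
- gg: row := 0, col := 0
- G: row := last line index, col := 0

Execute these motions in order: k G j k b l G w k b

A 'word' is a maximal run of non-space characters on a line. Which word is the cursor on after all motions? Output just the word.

After 1 (k): row=0 col=0 char='r'
After 2 (G): row=3 col=0 char='_'
After 3 (j): row=3 col=0 char='_'
After 4 (k): row=2 col=0 char='r'
After 5 (b): row=1 col=9 char='s'
After 6 (l): row=1 col=10 char='i'
After 7 (G): row=3 col=0 char='_'
After 8 (w): row=3 col=1 char='b'
After 9 (k): row=2 col=1 char='e'
After 10 (b): row=2 col=0 char='r'

Answer: red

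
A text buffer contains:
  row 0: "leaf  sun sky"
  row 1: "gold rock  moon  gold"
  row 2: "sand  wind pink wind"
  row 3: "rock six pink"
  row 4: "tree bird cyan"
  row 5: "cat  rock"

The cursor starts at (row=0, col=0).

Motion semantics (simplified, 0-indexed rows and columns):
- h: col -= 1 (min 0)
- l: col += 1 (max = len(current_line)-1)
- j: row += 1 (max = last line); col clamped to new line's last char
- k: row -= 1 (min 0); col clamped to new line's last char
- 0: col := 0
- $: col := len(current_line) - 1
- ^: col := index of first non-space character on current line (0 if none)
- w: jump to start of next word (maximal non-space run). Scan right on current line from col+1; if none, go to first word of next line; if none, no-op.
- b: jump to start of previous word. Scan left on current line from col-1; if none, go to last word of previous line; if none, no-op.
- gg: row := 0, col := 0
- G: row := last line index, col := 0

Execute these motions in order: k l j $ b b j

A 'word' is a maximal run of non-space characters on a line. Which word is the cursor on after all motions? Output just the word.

After 1 (k): row=0 col=0 char='l'
After 2 (l): row=0 col=1 char='e'
After 3 (j): row=1 col=1 char='o'
After 4 ($): row=1 col=20 char='d'
After 5 (b): row=1 col=17 char='g'
After 6 (b): row=1 col=11 char='m'
After 7 (j): row=2 col=11 char='p'

Answer: pink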